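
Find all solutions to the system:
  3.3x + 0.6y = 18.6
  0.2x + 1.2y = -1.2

Row-reduce the augmented matrix:
R1 ← R1 / (33/10).
R2 ← R2 − 1/5·R1.
R2 ← R2 / (64/55).
R1 ← R1 − 2/11·R2.
Reading off the reduced rows gives x = 6, y = -2.

x = 6, y = -2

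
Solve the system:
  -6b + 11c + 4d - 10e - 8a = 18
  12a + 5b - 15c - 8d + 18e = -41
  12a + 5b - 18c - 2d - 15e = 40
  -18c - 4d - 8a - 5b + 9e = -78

Row-reduce:
R1 ← R1 / (-8).
R2 ← R2 − 12·R1.
R3 ← R3 − 12·R1.
R4 ← R4 + 8·R1.
R2 ← R2 / (-4).
R1 ← R1 − 3/4·R2.
R3 ← R3 + 4·R2.
R4 ← R4 − 1·R2.
R3 ← R3 / (-3).
R1 ← R1 + 35/32·R3.
R2 ← R2 + 3/8·R3.
R4 ← R4 + 229/8·R3.
R4 ← R4 / (-263/4).
R1 ← R1 + 49/16·R4.
R2 ← R2 + 1/4·R4.
R3 ← R3 + 2·R4.
Rank is 4 with 5 unknowns, leaving e free.

infinitely many solutions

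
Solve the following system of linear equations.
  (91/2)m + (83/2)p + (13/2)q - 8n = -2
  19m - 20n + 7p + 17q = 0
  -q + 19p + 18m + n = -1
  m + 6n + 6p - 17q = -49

Row-reduce:
R1 ← R1 / (91/2).
R2 ← R2 − 19·R1.
R3 ← R3 − 18·R1.
R4 ← R4 − 1·R1.
R2 ← R2 / (-1516/91).
R1 ← R1 + 16/91·R2.
R3 ← R3 − 379/91·R2.
R4 ← R4 − 562/91·R2.
Swap R3 and R4.
R3 ← R3 / (477/379).
R1 ← R1 − 387/379·R3.
R2 ← R2 − 235/379·R3.
Rank is 3 with 4 unknowns, leaving q free.

infinitely many solutions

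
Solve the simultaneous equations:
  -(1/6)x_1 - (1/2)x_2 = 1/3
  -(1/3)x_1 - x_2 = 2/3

infinitely many solutions

Row-reduce:
R1 ← R1 / (-1/6).
R2 ← R2 + 1/3·R1.
Rank is 1 with 2 unknowns, leaving x_2 free.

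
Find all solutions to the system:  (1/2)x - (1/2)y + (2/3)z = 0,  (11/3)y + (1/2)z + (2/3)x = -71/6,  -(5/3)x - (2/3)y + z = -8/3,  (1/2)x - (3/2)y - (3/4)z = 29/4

x = 1, y = -3, z = -3

Row-reduce the augmented matrix:
R1 ← R1 / (1/2).
R2 ← R2 − 2/3·R1.
R3 ← R3 + 5/3·R1.
R4 ← R4 − 1/2·R1.
R2 ← R2 / (13/3).
R1 ← R1 + 1·R2.
R3 ← R3 + 7/3·R2.
R4 ← R4 + 1·R2.
R3 ← R3 / (235/78).
R1 ← R1 − 97/78·R3.
R2 ← R2 + 7/78·R3.
R4 ← R4 + 235/156·R3.
R4 reduces to 0 = 0, so the extra equation is consistent.
Reading off the reduced rows gives x = 1, y = -3, z = -3.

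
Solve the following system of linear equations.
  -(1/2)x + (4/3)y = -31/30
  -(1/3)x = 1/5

x = -3/5, y = -1

Row-reduce the augmented matrix:
R1 ← R1 / (-1/2).
R2 ← R2 + 1/3·R1.
R2 ← R2 / (-8/9).
R1 ← R1 + 8/3·R2.
Reading off the reduced rows gives x = -3/5, y = -1.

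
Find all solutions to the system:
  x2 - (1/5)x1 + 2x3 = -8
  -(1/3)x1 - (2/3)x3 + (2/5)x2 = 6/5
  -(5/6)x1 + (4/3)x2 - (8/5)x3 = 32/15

Row-reduce the augmented matrix:
R1 ← R1 / (-1/5).
R2 ← R2 + 1/3·R1.
R3 ← R3 + 5/6·R1.
R2 ← R2 / (-19/15).
R1 ← R1 + 5·R2.
R3 ← R3 + 17/6·R2.
R3 ← R3 / (-281/285).
R1 ← R1 − 110/19·R3.
R2 ← R2 − 60/19·R3.
Reading off the reduced rows gives x1 = 0, x2 = -2, x3 = -3.

x1 = 0, x2 = -2, x3 = -3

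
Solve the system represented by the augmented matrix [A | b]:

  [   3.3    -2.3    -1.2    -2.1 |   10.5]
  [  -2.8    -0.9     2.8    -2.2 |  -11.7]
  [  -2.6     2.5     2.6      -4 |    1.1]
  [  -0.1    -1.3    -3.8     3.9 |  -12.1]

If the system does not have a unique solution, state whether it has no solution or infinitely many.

x_1 = 5, x_2 = 3, x_3 = 1, x_4 = -1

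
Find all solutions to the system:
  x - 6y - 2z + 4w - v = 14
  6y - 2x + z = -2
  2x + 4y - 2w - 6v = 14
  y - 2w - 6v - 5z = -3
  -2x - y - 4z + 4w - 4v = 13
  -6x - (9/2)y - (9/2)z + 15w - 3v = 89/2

no solution

Row-reduce:
R2 ← R2 + 2·R1.
R3 ← R3 − 2·R1.
R5 ← R5 + 2·R1.
R6 ← R6 + 6·R1.
R2 ← R2 / (-6).
R1 ← R1 + 6·R2.
R3 ← R3 − 16·R2.
R4 ← R4 − 1·R2.
R5 ← R5 + 13·R2.
R6 ← R6 + 81/2·R2.
R3 ← R3 / (-4).
R1 ← R1 − 1·R3.
R2 ← R2 − 1/2·R3.
R4 ← R4 + 11/2·R3.
R5 ← R5 + 3/2·R3.
R6 ← R6 − 15/4·R3.
R4 ← R4 / (-65/4).
R1 ← R1 + 7/6·R4.
R2 ← R2 − 1/12·R4.
R3 ← R3 + 17/6·R4.
R5 ← R5 + 115/12·R4.
R6 ← R6 + 35/8·R4.
R5 ← R5 / (-2).
R1 ← R1 + 9/5·R5.
R2 ← R2 + 4/5·R5.
R3 ← R3 − 6/5·R5.
R4 ← R4 + 2/5·R5.
R6 ← R6 + 6·R5.
Row 6 reduces to 0 = 1, a contradiction. The system is inconsistent.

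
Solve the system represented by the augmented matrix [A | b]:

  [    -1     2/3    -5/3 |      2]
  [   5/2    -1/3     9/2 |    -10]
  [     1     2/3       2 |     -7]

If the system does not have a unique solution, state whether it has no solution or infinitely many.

Row-reduce:
R1 ← R1 / (-1).
R2 ← R2 − 5/2·R1.
R3 ← R3 − 1·R1.
R2 ← R2 / (4/3).
R1 ← R1 + 2/3·R2.
R3 ← R3 − 4/3·R2.
Rank is 2 with 3 unknowns, leaving x_3 free.

infinitely many solutions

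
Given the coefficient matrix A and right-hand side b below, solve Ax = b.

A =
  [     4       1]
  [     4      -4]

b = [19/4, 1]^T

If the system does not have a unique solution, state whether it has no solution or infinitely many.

From equation 1: x_2 = 19/4 − 4·x_1.
Substitute into equation 2 and solve: x_1 = 1.
Then x_2 = 3/4.

x_1 = 1, x_2 = 3/4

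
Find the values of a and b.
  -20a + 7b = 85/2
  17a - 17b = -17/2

Row-reduce the augmented matrix:
R1 ← R1 / (-20).
R2 ← R2 − 17·R1.
R2 ← R2 / (-221/20).
R1 ← R1 + 7/20·R2.
Reading off the reduced rows gives a = -3, b = -5/2.

a = -3, b = -5/2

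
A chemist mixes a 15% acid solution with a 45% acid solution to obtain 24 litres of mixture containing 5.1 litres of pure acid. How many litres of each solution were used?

Let a = litres of solution A, b = litres of solution B.
  a + b = 24
  (3/20)a + (9/20)b = 51/10
Row-reduce the augmented matrix:
R2 ← R2 − 3/20·R1.
R2 ← R2 / (3/10).
R1 ← R1 − 1·R2.
Reading off the reduced rows gives a = 19, b = 5.

litres of solution A: 19, litres of solution B: 5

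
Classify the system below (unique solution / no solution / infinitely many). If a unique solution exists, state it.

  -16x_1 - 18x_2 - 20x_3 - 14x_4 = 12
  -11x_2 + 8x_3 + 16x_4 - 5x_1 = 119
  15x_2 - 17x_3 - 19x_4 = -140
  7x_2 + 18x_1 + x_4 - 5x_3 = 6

x_1 = 1, x_2 = -4, x_3 = -2, x_4 = 6

Row-reduce the augmented matrix:
R1 ← R1 / (-16).
R2 ← R2 + 5·R1.
R4 ← R4 − 18·R1.
R2 ← R2 / (-43/8).
R1 ← R1 − 9/8·R2.
R3 ← R3 − 15·R2.
R4 ← R4 + 53/4·R2.
R3 ← R3 / (979/43).
R1 ← R1 − 182/43·R3.
R2 ← R2 + 114/43·R3.
R4 ← R4 + 2693/43·R3.
R4 ← R4 / (3486/89).
R1 ← R1 + 169/89·R4.
R2 ← R2 − 55/89·R4.
R3 ← R3 − 148/89·R4.
Reading off the reduced rows gives x_1 = 1, x_2 = -4, x_3 = -2, x_4 = 6.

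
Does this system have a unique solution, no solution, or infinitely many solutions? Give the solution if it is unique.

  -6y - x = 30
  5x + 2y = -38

x = -6, y = -4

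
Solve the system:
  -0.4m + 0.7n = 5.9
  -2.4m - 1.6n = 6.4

m = -6, n = 5

Row-reduce the augmented matrix:
R1 ← R1 / (-2/5).
R2 ← R2 + 12/5·R1.
R2 ← R2 / (-29/5).
R1 ← R1 + 7/4·R2.
Reading off the reduced rows gives m = -6, n = 5.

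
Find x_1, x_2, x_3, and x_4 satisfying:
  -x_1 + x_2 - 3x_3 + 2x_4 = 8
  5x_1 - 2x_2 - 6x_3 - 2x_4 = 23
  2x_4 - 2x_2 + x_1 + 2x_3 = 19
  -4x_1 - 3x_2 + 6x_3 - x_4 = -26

Row-reduce the augmented matrix:
R1 ← R1 / (-1).
R2 ← R2 − 5·R1.
R3 ← R3 − 1·R1.
R4 ← R4 + 4·R1.
R2 ← R2 / (3).
R1 ← R1 + 1·R2.
R3 ← R3 + 1·R2.
R4 ← R4 + 7·R2.
R3 ← R3 / (-8).
R1 ← R1 + 4·R3.
R2 ← R2 + 7·R3.
R4 ← R4 + 31·R3.
R4 ← R4 / (-97/6).
R1 ← R1 + 8/3·R4.
R2 ← R2 + 19/6·R4.
R3 ← R3 + 5/6·R4.
Reading off the reduced rows gives x_1 = 5, x_2 = -2, x_3 = -1, x_4 = 6.

x_1 = 5, x_2 = -2, x_3 = -1, x_4 = 6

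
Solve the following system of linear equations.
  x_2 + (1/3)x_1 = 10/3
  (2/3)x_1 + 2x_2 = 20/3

infinitely many solutions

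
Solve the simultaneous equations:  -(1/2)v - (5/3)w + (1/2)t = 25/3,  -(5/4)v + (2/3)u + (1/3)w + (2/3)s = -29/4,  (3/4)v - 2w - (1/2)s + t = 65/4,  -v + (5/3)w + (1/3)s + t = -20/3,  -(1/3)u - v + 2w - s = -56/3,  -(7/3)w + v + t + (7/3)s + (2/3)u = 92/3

Row-reduce the augmented matrix:
Swap R1 and R2.
R1 ← R1 / (2/3).
R5 ← R5 + 1/3·R1.
R6 ← R6 − 2/3·R1.
R2 ← R2 / (-1/2).
R1 ← R1 + 15/8·R2.
R3 ← R3 − 3/4·R2.
R4 ← R4 + 1·R2.
R5 ← R5 + 13/8·R2.
R6 ← R6 − 9/4·R2.
R3 ← R3 / (-9/2).
R1 ← R1 − 27/4·R3.
R2 ← R2 − 10/3·R3.
R4 ← R4 − 5·R3.
R5 ← R5 − 91/12·R3.
R6 ← R6 + 61/6·R3.
R4 ← R4 / (-2/9).
R1 ← R1 − 1/4·R4.
R2 ← R2 + 10/27·R4.
R3 ← R3 − 1/9·R4.
R5 ← R5 + 163/108·R4.
R6 ← R6 − 151/54·R4.
R5 ← R5 / (-1711/144).
R1 ← R1 − 47/16·R5.
R2 ← R2 + 53/18·R5.
R3 ← R3 − 7/12·R5.
R4 ← R4 + 35/4·R5.
R6 ← R6 − 1711/72·R5.
R6 reduces to 0 = 0, so the extra equation is consistent.
Reading off the reduced rows gives u = -4, v = 5, w = -5, s = 5, t = 5.

u = -4, v = 5, w = -5, s = 5, t = 5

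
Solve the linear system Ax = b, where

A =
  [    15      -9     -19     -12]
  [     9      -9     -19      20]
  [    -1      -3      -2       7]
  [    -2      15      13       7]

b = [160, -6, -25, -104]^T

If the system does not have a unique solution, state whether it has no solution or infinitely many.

Row-reduce the augmented matrix:
R1 ← R1 / (15).
R2 ← R2 − 9·R1.
R3 ← R3 + 1·R1.
R4 ← R4 + 2·R1.
R2 ← R2 / (-18/5).
R1 ← R1 + 3/5·R2.
R3 ← R3 + 18/5·R2.
R4 ← R4 − 69/5·R2.
R3 ← R3 / (13/3).
R2 ← R2 − 19/9·R3.
R4 ← R4 + 56/3·R3.
R4 ← R4 / (749/39).
R1 ← R1 + 16/3·R4.
R2 ← R2 − 313/117·R4.
R3 ← R3 + 63/13·R4.
Reading off the reduced rows gives x_1 = 1, x_2 = -1, x_3 = -4, x_4 = -5.

x_1 = 1, x_2 = -1, x_3 = -4, x_4 = -5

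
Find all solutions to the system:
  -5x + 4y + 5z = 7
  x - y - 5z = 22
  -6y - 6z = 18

Row-reduce the augmented matrix:
R1 ← R1 / (-5).
R2 ← R2 − 1·R1.
R2 ← R2 / (-1/5).
R1 ← R1 + 4/5·R2.
R3 ← R3 + 6·R2.
R3 ← R3 / (114).
R1 ← R1 − 15·R3.
R2 ← R2 − 20·R3.
Reading off the reduced rows gives x = -5, y = 3, z = -6.

x = -5, y = 3, z = -6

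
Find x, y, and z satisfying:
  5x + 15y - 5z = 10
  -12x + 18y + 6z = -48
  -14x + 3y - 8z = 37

x = 0, y = -1, z = -5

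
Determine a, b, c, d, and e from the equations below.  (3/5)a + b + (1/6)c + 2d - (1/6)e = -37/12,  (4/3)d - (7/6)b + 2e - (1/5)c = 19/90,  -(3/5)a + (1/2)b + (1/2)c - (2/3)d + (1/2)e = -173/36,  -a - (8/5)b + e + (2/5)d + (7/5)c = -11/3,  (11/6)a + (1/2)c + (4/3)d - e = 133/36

Row-reduce the augmented matrix:
R1 ← R1 / (3/5).
R3 ← R3 + 3/5·R1.
R4 ← R4 + 1·R1.
R5 ← R5 − 11/6·R1.
R2 ← R2 / (-7/6).
R1 ← R1 − 5/3·R2.
R3 ← R3 − 3/2·R2.
R4 ← R4 − 1/15·R2.
R5 ← R5 + 55/18·R2.
R3 ← R3 / (43/105).
R1 ← R1 + 1/126·R3.
R2 ← R2 − 6/35·R3.
R4 ← R4 − 5249/3150·R3.
R5 ← R5 − 389/756·R3.
R4 ← R4 / (-16624/1935).
R1 ← R1 − 2050/387·R4.
R2 ← R2 + 104/43·R4.
R3 ← R3 − 320/43·R4.
R5 ← R5 + 14047/1161·R4.
R5 ← R5 / (25305/4156).
R1 ← R1 + 8595/2078·R5.
R2 ← R2 − 168/1039·R5.
R3 ← R3 + 2515/1039·R5.
R4 ← R4 − 5313/4156·R5.
Reading off the reduced rows gives a = 5/2, b = -3, c = -3, d = -2/3, e = -3/2.

a = 5/2, b = -3, c = -3, d = -2/3, e = -3/2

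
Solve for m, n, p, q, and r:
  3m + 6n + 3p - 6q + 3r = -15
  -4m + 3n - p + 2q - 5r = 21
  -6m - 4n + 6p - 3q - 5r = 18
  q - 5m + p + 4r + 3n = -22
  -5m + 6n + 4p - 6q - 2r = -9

m = 3, n = 1, p = 5, q = 5, r = -5

Row-reduce the augmented matrix:
R1 ← R1 / (3).
R2 ← R2 + 4·R1.
R3 ← R3 + 6·R1.
R4 ← R4 + 5·R1.
R5 ← R5 + 5·R1.
R2 ← R2 / (11).
R1 ← R1 − 2·R2.
R3 ← R3 − 8·R2.
R4 ← R4 − 13·R2.
R5 ← R5 − 16·R2.
R3 ← R3 / (108/11).
R1 ← R1 − 5/11·R3.
R2 ← R2 − 3/11·R3.
R4 ← R4 − 27/11·R3.
R5 ← R5 − 51/11·R3.
R4 ← R4 / (3/4).
R1 ← R1 + 5/12·R4.
R2 ← R2 + 1/4·R4.
R3 ← R3 + 13/12·R4.
R5 ← R5 + 9/4·R4.
R5 ← R5 / (296/9).
R1 ← R1 − 176/27·R5.
R2 ← R2 − 28/9·R5.
R3 ← R3 − 385/27·R5.
R4 ← R4 − 13·R5.
Reading off the reduced rows gives m = 3, n = 1, p = 5, q = 5, r = -5.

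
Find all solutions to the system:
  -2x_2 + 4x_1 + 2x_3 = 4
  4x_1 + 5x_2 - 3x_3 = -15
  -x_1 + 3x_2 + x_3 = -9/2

Row-reduce the augmented matrix:
R1 ← R1 / (4).
R2 ← R2 − 4·R1.
R3 ← R3 + 1·R1.
R2 ← R2 / (7).
R1 ← R1 + 1/2·R2.
R3 ← R3 − 5/2·R2.
R3 ← R3 / (23/7).
R1 ← R1 − 1/7·R3.
R2 ← R2 + 5/7·R3.
Reading off the reduced rows gives x_1 = -1/2, x_2 = -2, x_3 = 1.

x_1 = -1/2, x_2 = -2, x_3 = 1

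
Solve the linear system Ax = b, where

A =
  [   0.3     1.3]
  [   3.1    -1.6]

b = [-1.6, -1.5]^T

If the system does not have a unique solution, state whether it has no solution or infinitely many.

x_1 = -1, x_2 = -1

Row-reduce the augmented matrix:
R1 ← R1 / (3/10).
R2 ← R2 − 31/10·R1.
R2 ← R2 / (-451/30).
R1 ← R1 − 13/3·R2.
Reading off the reduced rows gives x_1 = -1, x_2 = -1.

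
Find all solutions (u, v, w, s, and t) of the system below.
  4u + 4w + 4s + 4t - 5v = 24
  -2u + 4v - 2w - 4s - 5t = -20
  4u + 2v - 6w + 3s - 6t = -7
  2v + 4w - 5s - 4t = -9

infinitely many solutions

Row-reduce:
R1 ← R1 / (4).
R2 ← R2 + 2·R1.
R3 ← R3 − 4·R1.
R2 ← R2 / (3/2).
R1 ← R1 + 5/4·R2.
R3 ← R3 − 7·R2.
R4 ← R4 − 2·R2.
R3 ← R3 / (-10).
R1 ← R1 − 1·R3.
R4 ← R4 − 4·R3.
R1 ← R1 − 1/6·R4.
R2 ← R2 + 4/3·R4.
R3 ← R3 + 5/6·R4.
Rank is 4 with 5 unknowns, leaving t free.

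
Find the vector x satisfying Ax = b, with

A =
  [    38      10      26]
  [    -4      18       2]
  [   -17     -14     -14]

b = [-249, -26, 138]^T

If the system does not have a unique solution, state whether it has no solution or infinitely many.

Row-reduce:
R1 ← R1 / (38).
R2 ← R2 + 4·R1.
R3 ← R3 + 17·R1.
R2 ← R2 / (362/19).
R1 ← R1 − 5/19·R2.
R3 ← R3 + 181/19·R2.
Row 3 reduces to 0 = 1/2, a contradiction. The system is inconsistent.

no solution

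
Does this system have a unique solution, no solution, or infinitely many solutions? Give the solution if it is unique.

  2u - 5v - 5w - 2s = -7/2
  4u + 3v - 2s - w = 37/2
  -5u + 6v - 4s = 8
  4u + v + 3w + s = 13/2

u = 2, v = 3, w = -3/2, s = 0

Row-reduce the augmented matrix:
R1 ← R1 / (2).
R2 ← R2 − 4·R1.
R3 ← R3 + 5·R1.
R4 ← R4 − 4·R1.
R2 ← R2 / (13).
R1 ← R1 + 5/2·R2.
R3 ← R3 + 13/2·R2.
R4 ← R4 − 11·R2.
R3 ← R3 / (-8).
R1 ← R1 + 10/13·R3.
R2 ← R2 − 9/13·R3.
R4 ← R4 − 70/13·R3.
R4 ← R4 / (-27/13).
R1 ← R1 − 2/13·R4.
R2 ← R2 + 7/13·R4.
R3 ← R3 − 1·R4.
Reading off the reduced rows gives u = 2, v = 3, w = -3/2, s = 0.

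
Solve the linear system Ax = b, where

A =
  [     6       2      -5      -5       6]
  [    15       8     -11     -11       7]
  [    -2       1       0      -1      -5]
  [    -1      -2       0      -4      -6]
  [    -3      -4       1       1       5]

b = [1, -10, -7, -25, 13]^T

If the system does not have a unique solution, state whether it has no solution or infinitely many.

no solution

Row-reduce:
R1 ← R1 / (6).
R2 ← R2 − 15·R1.
R3 ← R3 + 2·R1.
R4 ← R4 + 1·R1.
R5 ← R5 + 3·R1.
R2 ← R2 / (3).
R1 ← R1 − 1/3·R2.
R3 ← R3 − 5/3·R2.
R4 ← R4 + 5/3·R2.
R5 ← R5 + 3·R2.
R3 ← R3 / (-5/2).
R1 ← R1 + 1·R3.
R2 ← R2 − 1/2·R3.
R4 ← R4 / (-4).
R1 ← R1 − 2/5·R4.
R2 ← R2 + 1/5·R4.
R3 ← R3 − 7/5·R4.
Row 5 reduces to 0 = 1, a contradiction. The system is inconsistent.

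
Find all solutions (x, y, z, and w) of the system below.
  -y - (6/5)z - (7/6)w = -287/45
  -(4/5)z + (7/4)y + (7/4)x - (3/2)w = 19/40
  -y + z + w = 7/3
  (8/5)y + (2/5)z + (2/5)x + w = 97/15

x = 3/2, y = 5/3, z = 4/3, w = 8/3

Row-reduce the augmented matrix:
Swap R1 and R2.
R1 ← R1 / (7/4).
R4 ← R4 − 2/5·R1.
R2 ← R2 / (-1).
R1 ← R1 − 1·R2.
R3 ← R3 + 1·R2.
R4 ← R4 − 6/5·R2.
R3 ← R3 / (11/5).
R1 ← R1 + 58/35·R3.
R2 ← R2 − 6/5·R3.
R4 ← R4 + 6/7·R3.
R4 ← R4 / (303/385).
R1 ← R1 + 181/462·R4.
R2 ← R2 + 1/66·R4.
R3 ← R3 − 65/66·R4.
Reading off the reduced rows gives x = 3/2, y = 5/3, z = 4/3, w = 8/3.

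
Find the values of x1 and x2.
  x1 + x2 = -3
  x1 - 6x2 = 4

x1 = -2, x2 = -1

From equation 1: x1 = -3 − x2.
Substitute into equation 2 and solve: x2 = -1.
Then x1 = -2.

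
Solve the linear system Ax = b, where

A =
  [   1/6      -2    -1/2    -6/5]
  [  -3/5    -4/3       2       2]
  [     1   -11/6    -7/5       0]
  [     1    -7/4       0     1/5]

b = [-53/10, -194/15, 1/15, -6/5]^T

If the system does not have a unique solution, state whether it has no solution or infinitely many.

Row-reduce the augmented matrix:
R1 ← R1 / (1/6).
R2 ← R2 + 3/5·R1.
R3 ← R3 − 1·R1.
R4 ← R4 − 1·R1.
R2 ← R2 / (-128/15).
R1 ← R1 + 12·R2.
R3 ← R3 − 61/6·R2.
R4 ← R4 − 41/4·R2.
R3 ← R3 / (2353/1280).
R1 ← R1 + 105/32·R3.
R2 ← R2 + 3/128·R3.
R4 ← R4 − 1659/512·R3.
R4 ← R4 / (-7543/2353).
R1 ← R1 − 9366/2353·R4.
R2 ← R2 − 3864/11765·R4.
R3 ← R3 − 5678/2353·R4.
Reading off the reduced rows gives x_1 = 6, x_2 = 4, x_3 = -1, x_4 = -1.

x_1 = 6, x_2 = 4, x_3 = -1, x_4 = -1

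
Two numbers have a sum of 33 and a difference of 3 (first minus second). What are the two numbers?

Let x = first number, y = second number.
  x + y = 33
  -y + x = 3
Row-reduce the augmented matrix:
R2 ← R2 − 1·R1.
R2 ← R2 / (-2).
R1 ← R1 − 1·R2.
Reading off the reduced rows gives x = 18, y = 15.

first number: 18, second number: 15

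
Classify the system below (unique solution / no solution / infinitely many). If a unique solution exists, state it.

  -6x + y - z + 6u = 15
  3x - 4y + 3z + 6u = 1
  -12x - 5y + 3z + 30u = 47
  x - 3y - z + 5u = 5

infinitely many solutions

Row-reduce:
R1 ← R1 / (-6).
R2 ← R2 − 3·R1.
R3 ← R3 + 12·R1.
R4 ← R4 − 1·R1.
R2 ← R2 / (-7/2).
R1 ← R1 + 1/6·R2.
R3 ← R3 + 7·R2.
R4 ← R4 + 17/6·R2.
Swap R3 and R4.
R3 ← R3 / (-67/21).
R1 ← R1 − 1/21·R3.
R2 ← R2 + 5/7·R3.
Rank is 3 with 4 unknowns, leaving u free.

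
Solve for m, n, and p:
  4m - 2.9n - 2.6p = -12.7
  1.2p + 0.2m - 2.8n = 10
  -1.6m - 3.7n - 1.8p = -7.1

Row-reduce the augmented matrix:
R1 ← R1 / (4).
R2 ← R2 − 1/5·R1.
R3 ← R3 + 8/5·R1.
R2 ← R2 / (-531/200).
R1 ← R1 + 29/40·R2.
R3 ← R3 + 243/50·R2.
R3 ← R3 / (-1556/295).
R1 ← R1 + 538/531·R3.
R2 ← R2 + 266/531·R3.
Reading off the reduced rows gives m = 0, n = -1, p = 6.

m = 0, n = -1, p = 6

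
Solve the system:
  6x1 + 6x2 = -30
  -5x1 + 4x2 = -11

Row-reduce the augmented matrix:
R1 ← R1 / (6).
R2 ← R2 + 5·R1.
R2 ← R2 / (9).
R1 ← R1 − 1·R2.
Reading off the reduced rows gives x1 = -1, x2 = -4.

x1 = -1, x2 = -4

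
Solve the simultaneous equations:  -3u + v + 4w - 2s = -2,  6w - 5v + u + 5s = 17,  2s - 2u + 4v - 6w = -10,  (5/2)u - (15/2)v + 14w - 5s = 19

infinitely many solutions

Row-reduce:
R1 ← R1 / (-3).
R2 ← R2 − 1·R1.
R3 ← R3 + 2·R1.
R4 ← R4 − 5/2·R1.
R2 ← R2 / (-14/3).
R1 ← R1 + 1/3·R2.
R3 ← R3 − 10/3·R2.
R4 ← R4 + 20/3·R2.
R3 ← R3 / (-24/7).
R1 ← R1 + 13/7·R3.
R2 ← R2 + 11/7·R3.
R4 ← R4 − 48/7·R3.
Rank is 3 with 4 unknowns, leaving s free.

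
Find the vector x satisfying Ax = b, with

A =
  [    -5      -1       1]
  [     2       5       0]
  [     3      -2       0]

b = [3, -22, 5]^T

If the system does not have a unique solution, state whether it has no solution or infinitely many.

x_1 = -1, x_2 = -4, x_3 = -6

Row-reduce the augmented matrix:
R1 ← R1 / (-5).
R2 ← R2 − 2·R1.
R3 ← R3 − 3·R1.
R2 ← R2 / (23/5).
R1 ← R1 − 1/5·R2.
R3 ← R3 + 13/5·R2.
R3 ← R3 / (19/23).
R1 ← R1 + 5/23·R3.
R2 ← R2 − 2/23·R3.
Reading off the reduced rows gives x_1 = -1, x_2 = -4, x_3 = -6.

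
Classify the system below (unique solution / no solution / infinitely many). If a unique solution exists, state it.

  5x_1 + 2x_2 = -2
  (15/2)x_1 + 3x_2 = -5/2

Row-reduce:
R1 ← R1 / (5).
R2 ← R2 − 15/2·R1.
Row 2 reduces to 0 = 1/2, a contradiction. The system is inconsistent.

no solution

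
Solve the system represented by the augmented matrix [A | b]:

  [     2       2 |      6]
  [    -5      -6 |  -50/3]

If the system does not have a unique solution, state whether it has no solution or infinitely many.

x_1 = 4/3, x_2 = 5/3

Row-reduce the augmented matrix:
R1 ← R1 / (2).
R2 ← R2 + 5·R1.
R2 ← R2 / (-1).
R1 ← R1 − 1·R2.
Reading off the reduced rows gives x_1 = 4/3, x_2 = 5/3.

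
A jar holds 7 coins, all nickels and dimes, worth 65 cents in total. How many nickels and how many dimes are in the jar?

nickels: 1, dimes: 6

Let n = nickels, d = dimes.
  n + d = 7
  5n + 10d = 65
From equation 1: n = 7 − d.
Substitute into equation 2 and solve: d = 6.
Then n = 1.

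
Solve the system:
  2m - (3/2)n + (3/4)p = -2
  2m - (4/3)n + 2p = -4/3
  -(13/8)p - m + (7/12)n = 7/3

no solution

Row-reduce:
R1 ← R1 / (2).
R2 ← R2 − 2·R1.
R3 ← R3 + 1·R1.
R2 ← R2 / (1/6).
R1 ← R1 + 3/4·R2.
R3 ← R3 + 1/6·R2.
Row 3 reduces to 0 = 2, a contradiction. The system is inconsistent.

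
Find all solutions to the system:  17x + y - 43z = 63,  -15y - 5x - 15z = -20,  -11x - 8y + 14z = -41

no solution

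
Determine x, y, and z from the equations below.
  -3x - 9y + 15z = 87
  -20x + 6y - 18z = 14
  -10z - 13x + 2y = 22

x = -4, y = -5, z = 2

Row-reduce the augmented matrix:
R1 ← R1 / (-3).
R2 ← R2 + 20·R1.
R3 ← R3 + 13·R1.
R2 ← R2 / (66).
R1 ← R1 − 3·R2.
R3 ← R3 − 41·R2.
R3 ← R3 / (-56/33).
R1 ← R1 − 4/11·R3.
R2 ← R2 + 59/33·R3.
Reading off the reduced rows gives x = -4, y = -5, z = 2.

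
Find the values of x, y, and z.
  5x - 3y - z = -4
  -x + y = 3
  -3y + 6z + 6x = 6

x = 3, y = 6, z = 1

Row-reduce the augmented matrix:
R1 ← R1 / (5).
R2 ← R2 + 1·R1.
R3 ← R3 − 6·R1.
R2 ← R2 / (2/5).
R1 ← R1 + 3/5·R2.
R3 ← R3 − 3/5·R2.
R3 ← R3 / (15/2).
R1 ← R1 + 1/2·R3.
R2 ← R2 + 1/2·R3.
Reading off the reduced rows gives x = 3, y = 6, z = 1.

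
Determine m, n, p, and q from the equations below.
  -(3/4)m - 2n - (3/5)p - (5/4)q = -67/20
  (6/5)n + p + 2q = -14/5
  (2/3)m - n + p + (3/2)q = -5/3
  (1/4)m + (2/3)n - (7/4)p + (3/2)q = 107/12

m = 5, n = 1, p = -4, q = 0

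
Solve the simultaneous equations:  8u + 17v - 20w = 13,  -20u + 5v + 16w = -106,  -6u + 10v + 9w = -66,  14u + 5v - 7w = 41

no solution

Row-reduce:
R1 ← R1 / (8).
R2 ← R2 + 20·R1.
R3 ← R3 + 6·R1.
R4 ← R4 − 14·R1.
R2 ← R2 / (95/2).
R1 ← R1 − 17/8·R2.
R3 ← R3 − 91/4·R2.
R4 ← R4 + 99/4·R2.
R3 ← R3 / (977/95).
R1 ← R1 + 93/95·R3.
R2 ← R2 + 68/95·R3.
R4 ← R4 − 977/95·R3.
Row 4 reduces to 0 = 1, a contradiction. The system is inconsistent.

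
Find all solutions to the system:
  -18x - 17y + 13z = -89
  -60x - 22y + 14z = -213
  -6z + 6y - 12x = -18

no solution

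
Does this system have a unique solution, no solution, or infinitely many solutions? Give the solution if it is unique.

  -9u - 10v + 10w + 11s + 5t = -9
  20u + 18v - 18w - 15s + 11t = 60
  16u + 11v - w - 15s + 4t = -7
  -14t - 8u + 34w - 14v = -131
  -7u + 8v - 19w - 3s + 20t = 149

no solution

Row-reduce:
R1 ← R1 / (-9).
R2 ← R2 − 20·R1.
R3 ← R3 − 16·R1.
R4 ← R4 + 8·R1.
R5 ← R5 + 7·R1.
R2 ← R2 / (-38/9).
R1 ← R1 − 10/9·R2.
R3 ← R3 + 61/9·R2.
R4 ← R4 + 46/9·R2.
R5 ← R5 − 142/9·R2.
R3 ← R3 / (10).
R2 ← R2 + 1·R3.
R4 ← R4 − 20·R3.
R5 ← R5 + 11·R3.
Swap R4 and R5.
R4 ← R4 / (4587/380).
R1 ← R1 − 24/19·R4.
R2 ← R2 + 1253/380·R4.
R3 ← R3 + 403/380·R4.
Row 5 reduces to 0 = 3, a contradiction. The system is inconsistent.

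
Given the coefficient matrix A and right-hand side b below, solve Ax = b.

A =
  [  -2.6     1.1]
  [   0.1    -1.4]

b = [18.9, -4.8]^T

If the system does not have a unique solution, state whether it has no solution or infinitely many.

Row-reduce the augmented matrix:
R1 ← R1 / (-13/5).
R2 ← R2 − 1/10·R1.
R2 ← R2 / (-353/260).
R1 ← R1 + 11/26·R2.
Reading off the reduced rows gives x_1 = -6, x_2 = 3.

x_1 = -6, x_2 = 3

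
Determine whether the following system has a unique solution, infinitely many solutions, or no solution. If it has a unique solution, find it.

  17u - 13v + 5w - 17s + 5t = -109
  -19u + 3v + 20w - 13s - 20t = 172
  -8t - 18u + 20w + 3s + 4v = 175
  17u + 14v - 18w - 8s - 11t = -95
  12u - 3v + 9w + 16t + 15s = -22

Row-reduce the augmented matrix:
R1 ← R1 / (17).
R2 ← R2 + 19·R1.
R3 ← R3 + 18·R1.
R4 ← R4 − 17·R1.
R5 ← R5 − 12·R1.
R2 ← R2 / (-196/17).
R1 ← R1 + 13/17·R2.
R3 ← R3 + 166/17·R2.
R4 ← R4 − 27·R2.
R5 ← R5 − 105/17·R2.
R3 ← R3 / (355/98).
R1 ← R1 + 275/196·R3.
R2 ← R2 + 435/196·R3.
R4 ← R4 − 7237/196·R3.
R5 ← R5 − 537/28·R3.
R4 ← R4 / (-134399/710).
R1 ← R1 − 825/142·R4.
R2 ← R2 − 1447/142·R4.
R3 ← R3 − 1186/355·R4.
R5 ← R5 + 38493/710·R4.
R5 ← R5 / (-478978/134399).
R1 ← R1 − 57875/134399·R5.
R2 ← R2 + 110271/134399·R5.
R3 ← R3 − 4771/134399·R5.
R4 ← R4 − 104074/134399·R5.
Reading off the reduced rows gives u = -4, v = 3, w = 4, s = 1, t = -1.

u = -4, v = 3, w = 4, s = 1, t = -1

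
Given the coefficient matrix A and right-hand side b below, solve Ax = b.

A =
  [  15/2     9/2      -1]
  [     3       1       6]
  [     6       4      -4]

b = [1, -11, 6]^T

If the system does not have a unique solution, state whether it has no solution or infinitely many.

no solution

Row-reduce:
R1 ← R1 / (15/2).
R2 ← R2 − 3·R1.
R3 ← R3 − 6·R1.
R2 ← R2 / (-4/5).
R1 ← R1 − 3/5·R2.
R3 ← R3 − 2/5·R2.
Row 3 reduces to 0 = -1/2, a contradiction. The system is inconsistent.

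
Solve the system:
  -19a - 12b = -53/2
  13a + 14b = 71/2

a = -1/2, b = 3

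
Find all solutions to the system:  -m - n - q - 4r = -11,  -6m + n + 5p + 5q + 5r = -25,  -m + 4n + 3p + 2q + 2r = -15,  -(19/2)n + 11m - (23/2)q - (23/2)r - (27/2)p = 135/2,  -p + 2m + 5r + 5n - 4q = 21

infinitely many solutions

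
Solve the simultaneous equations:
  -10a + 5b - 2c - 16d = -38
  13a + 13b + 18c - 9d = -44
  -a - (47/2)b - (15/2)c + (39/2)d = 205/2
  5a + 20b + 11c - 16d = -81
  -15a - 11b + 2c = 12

no solution

Row-reduce:
R1 ← R1 / (-10).
R2 ← R2 − 13·R1.
R3 ← R3 + 1·R1.
R4 ← R4 − 5·R1.
R5 ← R5 + 15·R1.
R2 ← R2 / (39/2).
R1 ← R1 + 1/2·R2.
R3 ← R3 + 24·R2.
R4 ← R4 − 45/2·R2.
R5 ← R5 + 37/2·R2.
R3 ← R3 / (303/26).
R1 ← R1 − 116/195·R3.
R2 ← R2 − 154/195·R3.
R4 ← R4 + 101/13·R3.
R5 ← R5 − 3824/195·R3.
Swap R4 and R5.
R4 ← R4 / (33239/1515).
R1 ← R1 − 2471/1515·R4.
R2 ← R2 + 716/1515·R4.
R3 ← R3 + 135/101·R4.
Row 5 reduces to 0 = 2, a contradiction. The system is inconsistent.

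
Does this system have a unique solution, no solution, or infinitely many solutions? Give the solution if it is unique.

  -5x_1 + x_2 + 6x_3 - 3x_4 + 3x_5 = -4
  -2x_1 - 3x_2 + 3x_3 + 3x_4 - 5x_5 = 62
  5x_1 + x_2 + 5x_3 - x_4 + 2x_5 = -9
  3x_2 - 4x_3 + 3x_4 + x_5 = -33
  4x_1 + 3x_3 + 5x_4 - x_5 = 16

x_1 = -1, x_2 = -6, x_3 = 3, x_4 = 1, x_5 = -6

Row-reduce the augmented matrix:
R1 ← R1 / (-5).
R2 ← R2 + 2·R1.
R3 ← R3 − 5·R1.
R5 ← R5 − 4·R1.
R2 ← R2 / (-17/5).
R1 ← R1 + 1/5·R2.
R3 ← R3 − 2·R2.
R4 ← R4 − 3·R2.
R5 ← R5 − 4/5·R2.
R3 ← R3 / (193/17).
R1 ← R1 + 21/17·R3.
R2 ← R2 + 3/17·R3.
R4 ← R4 + 59/17·R3.
R5 ← R5 − 135/17·R3.
R4 ← R4 / (1204/193).
R1 ← R1 − 36/193·R4.
R2 ← R2 + 243/193·R4.
R3 ← R3 + 26/193·R4.
R5 ← R5 − 899/193·R4.
R5 ← R5 / (2437/1204).
R1 ← R1 − 10/301·R5.
R2 ← R2 − 1235/1204·R5.
R3 ← R3 − 19/602·R5.
R4 ← R4 + 783/1204·R5.
Reading off the reduced rows gives x_1 = -1, x_2 = -6, x_3 = 3, x_4 = 1, x_5 = -6.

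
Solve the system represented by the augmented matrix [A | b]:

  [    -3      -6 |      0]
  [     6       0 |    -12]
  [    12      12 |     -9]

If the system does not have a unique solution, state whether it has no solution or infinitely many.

Row-reduce:
R1 ← R1 / (-3).
R2 ← R2 − 6·R1.
R3 ← R3 − 12·R1.
R2 ← R2 / (-12).
R1 ← R1 − 2·R2.
R3 ← R3 + 12·R2.
Row 3 reduces to 0 = 3, a contradiction. The system is inconsistent.

no solution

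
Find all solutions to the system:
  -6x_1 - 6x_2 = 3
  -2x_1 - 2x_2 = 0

Row-reduce:
R1 ← R1 / (-6).
R2 ← R2 + 2·R1.
Row 2 reduces to 0 = -1, a contradiction. The system is inconsistent.

no solution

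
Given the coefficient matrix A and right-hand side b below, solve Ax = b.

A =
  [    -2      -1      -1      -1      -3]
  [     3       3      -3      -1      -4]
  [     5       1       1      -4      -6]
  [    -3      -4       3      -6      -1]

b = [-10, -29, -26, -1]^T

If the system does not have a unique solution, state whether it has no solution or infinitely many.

Row-reduce:
R1 ← R1 / (-2).
R2 ← R2 − 3·R1.
R3 ← R3 − 5·R1.
R4 ← R4 + 3·R1.
R2 ← R2 / (3/2).
R1 ← R1 − 1/2·R2.
R3 ← R3 + 3/2·R2.
R4 ← R4 + 5/2·R2.
R3 ← R3 / (-6).
R1 ← R1 − 2·R3.
R2 ← R2 + 3·R3.
R4 ← R4 + 3·R3.
R4 ← R4 / (-25/6).
R1 ← R1 + 5/3·R4.
R2 ← R2 − 17/6·R4.
R3 ← R3 − 3/2·R4.
Rank is 4 with 5 unknowns, leaving x_5 free.

infinitely many solutions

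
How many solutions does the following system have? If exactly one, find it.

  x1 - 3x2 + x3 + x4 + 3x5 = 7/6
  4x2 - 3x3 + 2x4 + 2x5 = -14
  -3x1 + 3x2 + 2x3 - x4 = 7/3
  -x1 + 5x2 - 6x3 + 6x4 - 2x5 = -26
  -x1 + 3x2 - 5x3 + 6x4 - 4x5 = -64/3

Row-reduce the augmented matrix:
R3 ← R3 + 3·R1.
R4 ← R4 + 1·R1.
R5 ← R5 + 1·R1.
R2 ← R2 / (4).
R1 ← R1 + 3·R2.
R3 ← R3 + 6·R2.
R4 ← R4 − 2·R2.
R3 ← R3 / (1/2).
R1 ← R1 + 5/4·R3.
R2 ← R2 + 3/4·R3.
R4 ← R4 + 7/2·R3.
R5 ← R5 + 4·R3.
R4 ← R4 / (41).
R1 ← R1 − 15·R4.
R2 ← R2 − 8·R4.
R3 ← R3 − 10·R4.
R5 ← R5 − 47·R4.
R5 ← R5 / (-53/41).
R1 ← R1 − 309/82·R5.
R2 ← R2 − 173/82·R5.
R3 ← R3 − 144/41·R5.
R4 ← R4 − 84/41·R5.
Reading off the reduced rows gives x1 = 0, x2 = -1, x3 = 5/3, x4 = -2, x5 = -1/2.

x1 = 0, x2 = -1, x3 = 5/3, x4 = -2, x5 = -1/2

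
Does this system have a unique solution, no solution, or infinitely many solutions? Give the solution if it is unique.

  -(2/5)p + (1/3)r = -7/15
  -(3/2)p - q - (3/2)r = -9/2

Row-reduce:
R1 ← R1 / (-2/5).
R2 ← R2 + 3/2·R1.
R2 ← R2 / (-1).
Rank is 2 with 3 unknowns, leaving r free.

infinitely many solutions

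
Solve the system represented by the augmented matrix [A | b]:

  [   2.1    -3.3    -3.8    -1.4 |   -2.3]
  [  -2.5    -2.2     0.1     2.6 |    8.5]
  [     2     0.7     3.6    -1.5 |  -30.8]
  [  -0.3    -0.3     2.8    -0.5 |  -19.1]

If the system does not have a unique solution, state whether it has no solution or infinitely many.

Row-reduce the augmented matrix:
R1 ← R1 / (21/10).
R2 ← R2 + 5/2·R1.
R3 ← R3 − 2·R1.
R4 ← R4 + 3/10·R1.
R2 ← R2 / (-429/70).
R1 ← R1 + 11/7·R2.
R3 ← R3 − 269/70·R2.
R4 ← R4 + 27/35·R2.
R3 ← R3 / (57209/12870).
R1 ← R1 + 79/117·R3.
R2 ← R2 − 929/1287·R3.
R4 ← R4 − 2012/715·R3.
R4 ← R4 / (-619263/572090).
R1 ← R1 + 48193/57209·R4.
R2 ← R2 + 12601/57209·R4.
R3 ← R3 − 5387/57209·R4.
Reading off the reduced rows gives x_1 = -3, x_2 = 4, x_3 = -6, x_4 = 4.

x_1 = -3, x_2 = 4, x_3 = -6, x_4 = 4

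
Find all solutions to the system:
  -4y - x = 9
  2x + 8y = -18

infinitely many solutions

Row-reduce:
R1 ← R1 / (-1).
R2 ← R2 − 2·R1.
Rank is 1 with 2 unknowns, leaving y free.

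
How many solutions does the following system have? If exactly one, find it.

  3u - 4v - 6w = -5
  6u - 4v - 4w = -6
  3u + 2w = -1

infinitely many solutions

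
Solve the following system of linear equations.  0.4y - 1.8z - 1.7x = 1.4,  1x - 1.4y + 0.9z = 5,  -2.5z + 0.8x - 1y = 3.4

Row-reduce the augmented matrix:
R1 ← R1 / (-17/10).
R2 ← R2 − 1·R1.
R3 ← R3 − 4/5·R1.
R2 ← R2 / (-99/85).
R1 ← R1 + 4/17·R2.
R3 ← R3 + 69/85·R2.
R3 ← R3 / (-178/55).
R1 ← R1 − 12/11·R3.
R2 ← R2 − 3/22·R3.
Reading off the reduced rows gives x = -2, y = -5, z = 0.

x = -2, y = -5, z = 0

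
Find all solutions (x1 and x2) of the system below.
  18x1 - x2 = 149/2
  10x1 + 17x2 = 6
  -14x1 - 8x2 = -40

Row-reduce:
R1 ← R1 / (18).
R2 ← R2 − 10·R1.
R3 ← R3 + 14·R1.
R2 ← R2 / (158/9).
R1 ← R1 + 1/18·R2.
R3 ← R3 + 79/9·R2.
Row 3 reduces to 0 = 1/4, a contradiction. The system is inconsistent.

no solution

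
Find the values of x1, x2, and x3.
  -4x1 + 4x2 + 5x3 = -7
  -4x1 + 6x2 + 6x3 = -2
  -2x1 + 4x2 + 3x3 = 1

x1 = 5, x2 = 2, x3 = 1

Row-reduce the augmented matrix:
R1 ← R1 / (-4).
R2 ← R2 + 4·R1.
R3 ← R3 + 2·R1.
R2 ← R2 / (2).
R1 ← R1 + 1·R2.
R3 ← R3 − 2·R2.
R3 ← R3 / (-1/2).
R1 ← R1 + 3/4·R3.
R2 ← R2 − 1/2·R3.
Reading off the reduced rows gives x1 = 5, x2 = 2, x3 = 1.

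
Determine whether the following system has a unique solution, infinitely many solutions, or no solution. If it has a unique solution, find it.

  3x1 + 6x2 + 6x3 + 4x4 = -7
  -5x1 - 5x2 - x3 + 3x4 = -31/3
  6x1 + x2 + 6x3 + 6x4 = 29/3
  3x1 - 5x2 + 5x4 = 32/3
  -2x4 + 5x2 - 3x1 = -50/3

Row-reduce the augmented matrix:
R1 ← R1 / (3).
R2 ← R2 + 5·R1.
R3 ← R3 − 6·R1.
R4 ← R4 − 3·R1.
R5 ← R5 + 3·R1.
R2 ← R2 / (5).
R1 ← R1 − 2·R2.
R3 ← R3 + 11·R2.
R4 ← R4 + 11·R2.
R5 ← R5 − 11·R2.
R3 ← R3 / (69/5).
R1 ← R1 + 8/5·R3.
R2 ← R2 − 9/5·R3.
R4 ← R4 − 69/5·R3.
R5 ← R5 + 69/5·R3.
R4 ← R4 / (3).
R1 ← R1 + 62/207·R4.
R2 ← R2 + 40/69·R4.
R3 ← R3 − 289/207·R4.
R5 reduces to 0 = 0, so the extra equation is consistent.
Reading off the reduced rows gives x1 = 3, x2 = -7/3, x3 = 1, x4 = -2.

x1 = 3, x2 = -7/3, x3 = 1, x4 = -2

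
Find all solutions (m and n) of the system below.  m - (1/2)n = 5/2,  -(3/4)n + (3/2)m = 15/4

infinitely many solutions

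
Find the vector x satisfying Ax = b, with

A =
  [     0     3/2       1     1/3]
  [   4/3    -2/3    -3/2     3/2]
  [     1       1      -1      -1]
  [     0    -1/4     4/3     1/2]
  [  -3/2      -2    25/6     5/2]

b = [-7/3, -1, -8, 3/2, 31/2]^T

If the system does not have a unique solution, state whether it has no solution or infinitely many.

Row-reduce:
Swap R1 and R2.
R1 ← R1 / (4/3).
R3 ← R3 − 1·R1.
R5 ← R5 + 3/2·R1.
R2 ← R2 / (3/2).
R1 ← R1 + 1/2·R2.
R3 ← R3 − 3/2·R2.
R4 ← R4 + 1/4·R2.
R5 ← R5 + 11/4·R2.
R3 ← R3 / (-7/8).
R1 ← R1 + 19/24·R3.
R2 ← R2 − 2/3·R3.
R4 ← R4 − 3/2·R3.
R5 ← R5 − 69/16·R3.
R4 ← R4 / (-461/126).
R1 ← R1 − 218/63·R4.
R2 ← R2 + 104/63·R4.
R3 ← R3 − 59/21·R4.
R5 ← R5 + 461/63·R4.
Row 5 reduces to 0 = 1/2, a contradiction. The system is inconsistent.

no solution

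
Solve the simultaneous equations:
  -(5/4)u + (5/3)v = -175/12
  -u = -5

u = 5, v = -5

Row-reduce the augmented matrix:
R1 ← R1 / (-5/4).
R2 ← R2 + 1·R1.
R2 ← R2 / (-4/3).
R1 ← R1 + 4/3·R2.
Reading off the reduced rows gives u = 5, v = -5.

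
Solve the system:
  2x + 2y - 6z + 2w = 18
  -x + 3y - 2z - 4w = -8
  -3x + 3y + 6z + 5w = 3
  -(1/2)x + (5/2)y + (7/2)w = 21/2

Row-reduce:
R1 ← R1 / (2).
R2 ← R2 + 1·R1.
R3 ← R3 + 3·R1.
R4 ← R4 + 1/2·R1.
R2 ← R2 / (4).
R1 ← R1 − 1·R2.
R3 ← R3 − 6·R2.
R4 ← R4 − 3·R2.
R3 ← R3 / (9/2).
R1 ← R1 + 7/4·R3.
R2 ← R2 + 5/4·R3.
R4 ← R4 − 9/4·R3.
Rank is 3 with 4 unknowns, leaving w free.

infinitely many solutions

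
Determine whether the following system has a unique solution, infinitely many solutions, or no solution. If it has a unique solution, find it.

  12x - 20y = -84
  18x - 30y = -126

Row-reduce:
R1 ← R1 / (12).
R2 ← R2 − 18·R1.
Rank is 1 with 2 unknowns, leaving y free.

infinitely many solutions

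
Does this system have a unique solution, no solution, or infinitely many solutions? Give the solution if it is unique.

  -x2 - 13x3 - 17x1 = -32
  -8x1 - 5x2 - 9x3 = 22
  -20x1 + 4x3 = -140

Row-reduce the augmented matrix:
R1 ← R1 / (-17).
R2 ← R2 + 8·R1.
R3 ← R3 + 20·R1.
R2 ← R2 / (-77/17).
R1 ← R1 − 1/17·R2.
R3 ← R3 − 20/17·R2.
R3 ← R3 / (204/11).
R1 ← R1 − 8/11·R3.
R2 ← R2 − 7/11·R3.
Reading off the reduced rows gives x1 = 6, x2 = -5, x3 = -5.

x1 = 6, x2 = -5, x3 = -5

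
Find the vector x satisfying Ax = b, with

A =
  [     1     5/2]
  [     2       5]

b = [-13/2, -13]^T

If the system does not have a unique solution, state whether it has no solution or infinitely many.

infinitely many solutions

Row-reduce:
R2 ← R2 − 2·R1.
Rank is 1 with 2 unknowns, leaving x_2 free.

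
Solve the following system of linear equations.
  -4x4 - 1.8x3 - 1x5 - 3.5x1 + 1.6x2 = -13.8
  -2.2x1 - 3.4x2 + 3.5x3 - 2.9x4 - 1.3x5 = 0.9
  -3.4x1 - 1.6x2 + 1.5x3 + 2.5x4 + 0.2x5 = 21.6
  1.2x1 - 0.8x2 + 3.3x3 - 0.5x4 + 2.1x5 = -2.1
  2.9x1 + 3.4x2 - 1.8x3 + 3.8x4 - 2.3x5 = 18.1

x1 = -2, x2 = 1, x3 = 3, x4 = 5, x5 = -3

Row-reduce the augmented matrix:
R1 ← R1 / (-7/2).
R2 ← R2 + 11/5·R1.
R3 ← R3 + 17/5·R1.
R4 ← R4 − 6/5·R1.
R5 ← R5 − 29/10·R1.
R2 ← R2 / (-771/175).
R1 ← R1 + 16/35·R2.
R3 ← R3 + 552/175·R2.
R4 ← R4 + 44/175·R2.
R5 ← R5 − 827/175·R2.
R3 ← R3 / (-173/2570).
R1 ← R1 − 26/771·R3.
R2 ← R2 + 1621/1542·R3.
R4 ← R4 − 18647/7710·R3.
R5 ← R5 − 2585/1542·R3.
R4 ← R4 / (41088/173).
R1 ← R1 − 782/173·R4.
R2 ← R2 + 17983/173·R4.
R3 ← R3 + 17121/173·R4.
R5 ← R5 − 28714/173·R4.
R5 ← R5 / (-670789/123264).
R1 ← R1 − 11789/616320·R5.
R2 ← R2 − 1377163/1232640·R5.
R3 ← R3 − 385927/410880·R5.
R4 ← R4 − 317393/1232640·R5.
Reading off the reduced rows gives x1 = -2, x2 = 1, x3 = 3, x4 = 5, x5 = -3.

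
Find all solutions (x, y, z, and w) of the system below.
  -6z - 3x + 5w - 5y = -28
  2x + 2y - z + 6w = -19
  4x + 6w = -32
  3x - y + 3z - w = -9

Row-reduce the augmented matrix:
R1 ← R1 / (-3).
R2 ← R2 − 2·R1.
R3 ← R3 − 4·R1.
R4 ← R4 − 3·R1.
R2 ← R2 / (-4/3).
R1 ← R1 − 5/3·R2.
R3 ← R3 + 20/3·R2.
R4 ← R4 + 6·R2.
R3 ← R3 / (17).
R1 ← R1 + 17/4·R3.
R2 ← R2 − 15/4·R3.
R4 ← R4 − 39/2·R3.
R1 ← R1 − 3/2·R4.
R2 ← R2 − 1/2·R4.
R3 ← R3 + 2·R4.
Reading off the reduced rows gives x = -2, y = 4, z = -1, w = -4.

x = -2, y = 4, z = -1, w = -4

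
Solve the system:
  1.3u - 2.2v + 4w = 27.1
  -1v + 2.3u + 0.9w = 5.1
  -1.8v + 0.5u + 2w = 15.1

u = -1, v = -2, w = 6

Row-reduce the augmented matrix:
R1 ← R1 / (13/10).
R2 ← R2 − 23/10·R1.
R3 ← R3 − 1/2·R1.
R2 ← R2 / (188/65).
R1 ← R1 + 22/13·R2.
R3 ← R3 + 62/65·R2.
R3 ← R3 / (-1481/940).
R1 ← R1 + 101/188·R3.
R2 ← R2 + 803/376·R3.
Reading off the reduced rows gives u = -1, v = -2, w = 6.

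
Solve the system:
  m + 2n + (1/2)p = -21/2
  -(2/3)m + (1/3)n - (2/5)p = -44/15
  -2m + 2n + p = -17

m = 2, n = -6, p = -1

Row-reduce the augmented matrix:
R2 ← R2 + 2/3·R1.
R3 ← R3 + 2·R1.
R2 ← R2 / (5/3).
R1 ← R1 − 2·R2.
R3 ← R3 − 6·R2.
R3 ← R3 / (56/25).
R1 ← R1 − 29/50·R3.
R2 ← R2 + 1/25·R3.
Reading off the reduced rows gives m = 2, n = -6, p = -1.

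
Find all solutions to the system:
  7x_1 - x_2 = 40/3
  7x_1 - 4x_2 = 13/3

x_1 = 7/3, x_2 = 3

Row-reduce the augmented matrix:
R1 ← R1 / (7).
R2 ← R2 − 7·R1.
R2 ← R2 / (-3).
R1 ← R1 + 1/7·R2.
Reading off the reduced rows gives x_1 = 7/3, x_2 = 3.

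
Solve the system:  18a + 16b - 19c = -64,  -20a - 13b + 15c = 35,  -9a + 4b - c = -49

a = 3, b = -5, c = 2

Row-reduce the augmented matrix:
R1 ← R1 / (18).
R2 ← R2 + 20·R1.
R3 ← R3 + 9·R1.
R2 ← R2 / (43/9).
R1 ← R1 − 8/9·R2.
R3 ← R3 − 12·R2.
R3 ← R3 / (417/86).
R1 ← R1 − 7/86·R3.
R2 ← R2 + 55/43·R3.
Reading off the reduced rows gives a = 3, b = -5, c = 2.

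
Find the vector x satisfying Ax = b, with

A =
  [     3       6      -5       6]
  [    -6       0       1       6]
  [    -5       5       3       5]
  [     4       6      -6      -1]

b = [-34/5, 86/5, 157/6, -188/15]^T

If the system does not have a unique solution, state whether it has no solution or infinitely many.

x_1 = -7/3, x_2 = 3/2, x_3 = 2, x_4 = 1/5

Row-reduce the augmented matrix:
R1 ← R1 / (3).
R2 ← R2 + 6·R1.
R3 ← R3 + 5·R1.
R4 ← R4 − 4·R1.
R2 ← R2 / (12).
R1 ← R1 − 2·R2.
R3 ← R3 − 15·R2.
R4 ← R4 + 2·R2.
R3 ← R3 / (71/12).
R1 ← R1 + 1/6·R3.
R2 ← R2 + 3/4·R3.
R4 ← R4 + 5/6·R3.
R4 ← R4 / (-501/71).
R1 ← R1 + 86/71·R4.
R2 ← R2 − 39/71·R4.
R3 ← R3 + 90/71·R4.
Reading off the reduced rows gives x_1 = -7/3, x_2 = 3/2, x_3 = 2, x_4 = 1/5.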